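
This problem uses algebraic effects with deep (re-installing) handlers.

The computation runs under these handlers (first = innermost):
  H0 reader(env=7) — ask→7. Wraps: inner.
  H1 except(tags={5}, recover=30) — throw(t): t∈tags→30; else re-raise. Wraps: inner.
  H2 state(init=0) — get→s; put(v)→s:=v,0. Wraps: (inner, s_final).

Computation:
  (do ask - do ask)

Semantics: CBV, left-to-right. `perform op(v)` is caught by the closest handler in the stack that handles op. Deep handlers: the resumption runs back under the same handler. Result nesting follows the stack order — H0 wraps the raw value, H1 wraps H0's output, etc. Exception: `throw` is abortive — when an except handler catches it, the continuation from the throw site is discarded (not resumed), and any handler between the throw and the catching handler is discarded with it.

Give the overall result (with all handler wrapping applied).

Evaluation trace:
ask @ H0 ⇒ 7
ask @ H0 ⇒ 7
H0 returns 0
H1 returns 0
H2 returns (0, 0)
= (0, 0)

Answer: (0, 0)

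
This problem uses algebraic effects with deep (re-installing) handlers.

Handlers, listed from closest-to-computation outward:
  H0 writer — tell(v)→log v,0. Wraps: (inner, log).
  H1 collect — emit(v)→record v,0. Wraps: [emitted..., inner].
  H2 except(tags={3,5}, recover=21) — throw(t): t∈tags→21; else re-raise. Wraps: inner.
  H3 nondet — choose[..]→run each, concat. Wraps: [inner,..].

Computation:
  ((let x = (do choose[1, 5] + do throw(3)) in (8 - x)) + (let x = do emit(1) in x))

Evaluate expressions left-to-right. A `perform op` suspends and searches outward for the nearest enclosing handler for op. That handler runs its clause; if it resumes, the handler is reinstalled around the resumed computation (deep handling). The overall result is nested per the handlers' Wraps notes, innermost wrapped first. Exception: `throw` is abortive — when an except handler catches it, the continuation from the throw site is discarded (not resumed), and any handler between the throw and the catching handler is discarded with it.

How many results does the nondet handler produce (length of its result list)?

Answer: 2

Evaluation trace:
choose[1, 5] @ H3
  branch[0] choose=1:
    throw(3) @ H2 caught ⇒ 21
    H3 returns [21]
  branch[1] choose=5:
    throw(3) @ H2 caught ⇒ 21
    H3 returns [21]
= [21, 21]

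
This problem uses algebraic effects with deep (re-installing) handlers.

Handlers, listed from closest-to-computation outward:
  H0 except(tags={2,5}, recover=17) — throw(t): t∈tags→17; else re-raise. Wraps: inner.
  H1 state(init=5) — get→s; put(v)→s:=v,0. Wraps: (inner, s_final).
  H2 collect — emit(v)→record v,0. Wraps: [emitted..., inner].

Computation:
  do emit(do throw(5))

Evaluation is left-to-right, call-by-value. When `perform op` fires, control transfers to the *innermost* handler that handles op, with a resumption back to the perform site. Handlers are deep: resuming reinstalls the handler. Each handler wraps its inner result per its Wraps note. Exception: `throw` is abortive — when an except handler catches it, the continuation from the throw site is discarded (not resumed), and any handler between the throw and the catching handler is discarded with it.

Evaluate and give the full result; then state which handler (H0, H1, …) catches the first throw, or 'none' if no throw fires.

Answer: [(17, 5)] ; first throw caught by: H0

Step-by-step:
throw(5) @ H0 caught ⇒ 17
H1 returns (17, 5)
H2 returns [(17, 5)]
= [(17, 5)]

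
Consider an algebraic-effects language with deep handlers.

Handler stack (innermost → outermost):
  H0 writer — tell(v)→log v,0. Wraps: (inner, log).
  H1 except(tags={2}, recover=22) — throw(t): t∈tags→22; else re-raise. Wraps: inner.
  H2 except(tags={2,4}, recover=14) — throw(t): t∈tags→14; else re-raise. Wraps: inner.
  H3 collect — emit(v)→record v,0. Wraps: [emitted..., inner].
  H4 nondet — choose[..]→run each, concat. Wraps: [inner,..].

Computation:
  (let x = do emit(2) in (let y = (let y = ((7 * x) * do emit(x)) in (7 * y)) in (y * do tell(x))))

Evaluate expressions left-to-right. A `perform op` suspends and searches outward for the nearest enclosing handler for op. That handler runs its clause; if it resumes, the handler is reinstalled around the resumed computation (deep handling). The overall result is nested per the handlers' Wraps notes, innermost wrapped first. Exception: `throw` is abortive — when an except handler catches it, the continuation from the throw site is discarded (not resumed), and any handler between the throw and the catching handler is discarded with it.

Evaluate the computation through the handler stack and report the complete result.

Answer: [[2, 0, (0, (0))]]

Evaluation trace:
emit(2) @ H3 ⇒ out+=2
emit(0) @ H3 ⇒ out+=0
tell(0) @ H0 ⇒ log+=0
H0 returns (0, (0))
H1 returns (0, (0))
H2 returns (0, (0))
H3 returns [2, 0, (0, (0))]
H4 returns [[2, 0, (0, (0))]]
= [[2, 0, (0, (0))]]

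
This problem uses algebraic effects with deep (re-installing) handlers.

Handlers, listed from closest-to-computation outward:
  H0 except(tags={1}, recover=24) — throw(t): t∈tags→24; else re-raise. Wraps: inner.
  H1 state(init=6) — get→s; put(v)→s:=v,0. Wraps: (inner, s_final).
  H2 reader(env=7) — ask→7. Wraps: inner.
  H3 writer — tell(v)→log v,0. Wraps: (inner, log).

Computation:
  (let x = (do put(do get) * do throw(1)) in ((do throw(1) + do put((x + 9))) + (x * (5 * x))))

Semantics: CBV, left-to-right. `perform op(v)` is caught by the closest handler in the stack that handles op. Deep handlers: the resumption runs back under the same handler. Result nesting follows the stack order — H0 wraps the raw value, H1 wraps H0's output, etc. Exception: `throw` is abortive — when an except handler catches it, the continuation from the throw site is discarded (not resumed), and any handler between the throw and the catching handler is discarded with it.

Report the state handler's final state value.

Step-by-step:
get @ H1 ⇒ 6
put(6) @ H1 ⇒ s:=6
throw(1) @ H0 caught ⇒ 24
H1 returns (24, 6)
H2 returns (24, 6)
H3 returns ((24, 6), ())
= ((24, 6), ())

Answer: 6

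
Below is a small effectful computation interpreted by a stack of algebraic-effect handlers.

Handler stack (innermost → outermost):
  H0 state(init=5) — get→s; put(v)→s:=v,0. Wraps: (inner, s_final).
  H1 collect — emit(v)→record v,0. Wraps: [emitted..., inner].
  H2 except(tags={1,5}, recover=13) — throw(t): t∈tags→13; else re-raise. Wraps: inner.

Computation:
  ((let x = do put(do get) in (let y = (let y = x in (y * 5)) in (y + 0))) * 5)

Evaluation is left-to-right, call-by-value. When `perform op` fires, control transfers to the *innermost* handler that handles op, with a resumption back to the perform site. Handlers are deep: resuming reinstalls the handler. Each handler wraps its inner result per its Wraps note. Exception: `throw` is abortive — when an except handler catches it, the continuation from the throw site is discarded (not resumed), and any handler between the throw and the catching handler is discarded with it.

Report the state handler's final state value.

Answer: 5

Evaluation trace:
get @ H0 ⇒ 5
put(5) @ H0 ⇒ s:=5
H0 returns (0, 5)
H1 returns [(0, 5)]
H2 returns [(0, 5)]
= [(0, 5)]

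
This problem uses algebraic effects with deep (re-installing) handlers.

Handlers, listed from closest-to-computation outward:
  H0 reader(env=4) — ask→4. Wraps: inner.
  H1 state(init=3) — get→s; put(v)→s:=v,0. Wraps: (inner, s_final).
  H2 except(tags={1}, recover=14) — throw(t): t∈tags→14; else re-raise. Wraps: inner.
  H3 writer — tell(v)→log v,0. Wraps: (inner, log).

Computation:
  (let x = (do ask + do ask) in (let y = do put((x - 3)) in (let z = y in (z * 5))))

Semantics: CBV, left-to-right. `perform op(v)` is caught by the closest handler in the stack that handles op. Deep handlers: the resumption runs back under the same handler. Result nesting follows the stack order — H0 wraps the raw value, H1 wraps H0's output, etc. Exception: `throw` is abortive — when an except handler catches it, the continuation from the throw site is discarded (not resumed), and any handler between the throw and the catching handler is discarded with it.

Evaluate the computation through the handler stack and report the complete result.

Evaluation trace:
ask @ H0 ⇒ 4
ask @ H0 ⇒ 4
put(5) @ H1 ⇒ s:=5
H0 returns 0
H1 returns (0, 5)
H2 returns (0, 5)
H3 returns ((0, 5), ())
= ((0, 5), ())

Answer: ((0, 5), ())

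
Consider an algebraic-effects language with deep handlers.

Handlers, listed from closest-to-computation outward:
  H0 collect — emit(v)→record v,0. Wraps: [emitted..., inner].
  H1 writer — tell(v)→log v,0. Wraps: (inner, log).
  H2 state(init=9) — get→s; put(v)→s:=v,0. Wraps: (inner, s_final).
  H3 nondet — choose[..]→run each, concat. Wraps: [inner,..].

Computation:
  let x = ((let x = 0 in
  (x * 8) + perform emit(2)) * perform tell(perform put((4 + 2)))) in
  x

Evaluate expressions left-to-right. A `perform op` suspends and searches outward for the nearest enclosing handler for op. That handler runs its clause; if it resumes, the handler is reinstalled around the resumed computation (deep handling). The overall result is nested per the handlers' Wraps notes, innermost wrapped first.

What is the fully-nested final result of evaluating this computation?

Answer: [(([2, 0], (0)), 6)]

Evaluation trace:
emit(2) @ H0 ⇒ out+=2
put(6) @ H2 ⇒ s:=6
tell(0) @ H1 ⇒ log+=0
H0 returns [2, 0]
H1 returns ([2, 0], (0))
H2 returns (([2, 0], (0)), 6)
H3 returns [(([2, 0], (0)), 6)]
= [(([2, 0], (0)), 6)]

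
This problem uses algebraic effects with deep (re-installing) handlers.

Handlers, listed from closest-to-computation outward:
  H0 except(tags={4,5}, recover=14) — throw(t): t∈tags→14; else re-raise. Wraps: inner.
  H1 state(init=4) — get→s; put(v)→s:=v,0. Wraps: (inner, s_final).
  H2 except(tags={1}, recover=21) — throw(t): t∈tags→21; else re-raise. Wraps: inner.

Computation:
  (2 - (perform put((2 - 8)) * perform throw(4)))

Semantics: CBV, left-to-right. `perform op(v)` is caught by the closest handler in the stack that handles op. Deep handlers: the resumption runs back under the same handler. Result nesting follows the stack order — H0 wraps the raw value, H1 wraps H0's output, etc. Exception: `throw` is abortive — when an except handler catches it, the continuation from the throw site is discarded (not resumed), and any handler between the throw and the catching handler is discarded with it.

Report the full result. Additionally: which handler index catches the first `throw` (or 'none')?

Step-by-step:
put(-6) @ H1 ⇒ s:=-6
throw(4) @ H0 caught ⇒ 14
H1 returns (14, -6)
H2 returns (14, -6)
= (14, -6)

Answer: (14, -6) ; first throw caught by: H0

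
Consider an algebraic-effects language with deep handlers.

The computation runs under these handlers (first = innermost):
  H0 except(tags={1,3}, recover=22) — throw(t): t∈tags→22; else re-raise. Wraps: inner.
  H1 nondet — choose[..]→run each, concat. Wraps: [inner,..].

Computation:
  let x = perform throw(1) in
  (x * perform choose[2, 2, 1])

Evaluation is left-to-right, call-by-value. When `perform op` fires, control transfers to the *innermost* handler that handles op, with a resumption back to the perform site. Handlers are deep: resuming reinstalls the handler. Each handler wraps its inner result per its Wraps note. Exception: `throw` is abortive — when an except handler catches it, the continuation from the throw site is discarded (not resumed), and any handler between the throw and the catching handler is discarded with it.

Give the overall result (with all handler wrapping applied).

Answer: [22]

Evaluation trace:
throw(1) @ H0 caught ⇒ 22
H1 returns [22]
= [22]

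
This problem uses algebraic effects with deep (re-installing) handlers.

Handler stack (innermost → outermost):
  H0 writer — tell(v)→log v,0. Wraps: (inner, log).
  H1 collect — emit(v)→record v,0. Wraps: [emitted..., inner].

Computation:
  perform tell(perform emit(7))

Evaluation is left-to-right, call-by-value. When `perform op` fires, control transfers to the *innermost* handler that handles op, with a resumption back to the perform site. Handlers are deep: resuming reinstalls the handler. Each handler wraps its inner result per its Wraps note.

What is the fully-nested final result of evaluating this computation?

Step-by-step:
emit(7) @ H1 ⇒ out+=7
tell(0) @ H0 ⇒ log+=0
H0 returns (0, (0))
H1 returns [7, (0, (0))]
= [7, (0, (0))]

Answer: [7, (0, (0))]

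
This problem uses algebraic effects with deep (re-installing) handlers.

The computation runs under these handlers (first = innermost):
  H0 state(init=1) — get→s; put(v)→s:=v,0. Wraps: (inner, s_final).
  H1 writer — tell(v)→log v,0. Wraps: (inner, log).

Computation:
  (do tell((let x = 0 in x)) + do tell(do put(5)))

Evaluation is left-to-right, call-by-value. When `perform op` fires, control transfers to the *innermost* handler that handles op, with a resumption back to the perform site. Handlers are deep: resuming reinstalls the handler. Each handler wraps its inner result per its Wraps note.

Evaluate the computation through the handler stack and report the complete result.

Evaluation trace:
tell(0) @ H1 ⇒ log+=0
put(5) @ H0 ⇒ s:=5
tell(0) @ H1 ⇒ log+=0
H0 returns (0, 5)
H1 returns ((0, 5), (0, 0))
= ((0, 5), (0, 0))

Answer: ((0, 5), (0, 0))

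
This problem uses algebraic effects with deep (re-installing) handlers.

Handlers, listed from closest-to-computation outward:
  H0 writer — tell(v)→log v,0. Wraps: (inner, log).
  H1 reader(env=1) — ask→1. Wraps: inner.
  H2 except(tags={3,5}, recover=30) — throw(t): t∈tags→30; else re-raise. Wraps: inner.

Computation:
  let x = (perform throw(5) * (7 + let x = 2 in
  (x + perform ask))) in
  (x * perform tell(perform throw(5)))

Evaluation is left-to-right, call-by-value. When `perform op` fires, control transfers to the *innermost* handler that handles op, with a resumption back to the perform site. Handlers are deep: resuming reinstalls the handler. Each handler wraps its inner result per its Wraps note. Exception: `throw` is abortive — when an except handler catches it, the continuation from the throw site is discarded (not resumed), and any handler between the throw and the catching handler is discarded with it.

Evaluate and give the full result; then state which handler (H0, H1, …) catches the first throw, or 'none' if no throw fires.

Working:
throw(5) @ H2 caught ⇒ 30
= 30

Answer: 30 ; first throw caught by: H2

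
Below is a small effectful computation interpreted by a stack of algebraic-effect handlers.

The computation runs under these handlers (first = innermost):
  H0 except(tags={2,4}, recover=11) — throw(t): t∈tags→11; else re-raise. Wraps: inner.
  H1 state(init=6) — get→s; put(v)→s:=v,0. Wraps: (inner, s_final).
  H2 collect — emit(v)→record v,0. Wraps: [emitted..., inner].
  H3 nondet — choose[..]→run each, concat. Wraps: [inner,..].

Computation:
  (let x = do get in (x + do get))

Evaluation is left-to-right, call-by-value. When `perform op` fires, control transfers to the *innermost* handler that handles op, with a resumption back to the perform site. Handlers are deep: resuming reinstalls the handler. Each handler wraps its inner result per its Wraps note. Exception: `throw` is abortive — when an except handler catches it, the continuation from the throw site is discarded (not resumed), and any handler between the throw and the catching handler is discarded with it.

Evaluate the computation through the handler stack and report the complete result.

Answer: [[(12, 6)]]

Working:
get @ H1 ⇒ 6
get @ H1 ⇒ 6
H0 returns 12
H1 returns (12, 6)
H2 returns [(12, 6)]
H3 returns [[(12, 6)]]
= [[(12, 6)]]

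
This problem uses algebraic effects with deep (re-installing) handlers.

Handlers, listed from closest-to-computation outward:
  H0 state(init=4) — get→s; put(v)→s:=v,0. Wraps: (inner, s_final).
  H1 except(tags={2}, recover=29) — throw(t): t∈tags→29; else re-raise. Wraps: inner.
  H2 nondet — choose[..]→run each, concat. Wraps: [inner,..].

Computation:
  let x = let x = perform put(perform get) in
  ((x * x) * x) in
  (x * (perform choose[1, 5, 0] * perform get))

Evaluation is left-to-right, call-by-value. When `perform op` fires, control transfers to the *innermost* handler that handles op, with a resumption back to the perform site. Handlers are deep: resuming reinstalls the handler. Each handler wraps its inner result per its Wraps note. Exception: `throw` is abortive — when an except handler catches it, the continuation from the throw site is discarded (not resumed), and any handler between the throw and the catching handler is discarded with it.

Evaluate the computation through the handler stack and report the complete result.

Answer: [(0, 4), (0, 4), (0, 4)]

Working:
get @ H0 ⇒ 4
put(4) @ H0 ⇒ s:=4
choose[1, 5, 0] @ H2
  branch[0] choose=1:
    get @ H0 ⇒ 4
    H0 returns (0, 4)
    H1 returns (0, 4)
    H2 returns [(0, 4)]
  branch[1] choose=5:
    get @ H0 ⇒ 4
    H0 returns (0, 4)
    H1 returns (0, 4)
    H2 returns [(0, 4)]
  branch[2] choose=0:
    get @ H0 ⇒ 4
    H0 returns (0, 4)
    H1 returns (0, 4)
    H2 returns [(0, 4)]
= [(0, 4), (0, 4), (0, 4)]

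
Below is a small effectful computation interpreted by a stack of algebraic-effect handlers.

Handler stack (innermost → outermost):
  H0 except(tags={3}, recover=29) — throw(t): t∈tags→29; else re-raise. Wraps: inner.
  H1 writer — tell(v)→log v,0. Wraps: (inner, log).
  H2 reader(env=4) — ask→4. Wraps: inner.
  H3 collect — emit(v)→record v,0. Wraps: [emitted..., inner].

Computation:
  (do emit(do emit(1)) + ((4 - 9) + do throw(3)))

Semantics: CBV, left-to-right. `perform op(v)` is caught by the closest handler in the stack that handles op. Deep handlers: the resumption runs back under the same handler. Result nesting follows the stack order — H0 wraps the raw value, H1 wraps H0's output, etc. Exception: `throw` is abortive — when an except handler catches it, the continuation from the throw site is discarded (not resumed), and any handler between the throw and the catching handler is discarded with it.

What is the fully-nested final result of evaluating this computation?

Working:
emit(1) @ H3 ⇒ out+=1
emit(0) @ H3 ⇒ out+=0
throw(3) @ H0 caught ⇒ 29
H1 returns (29, ())
H2 returns (29, ())
H3 returns [1, 0, (29, ())]
= [1, 0, (29, ())]

Answer: [1, 0, (29, ())]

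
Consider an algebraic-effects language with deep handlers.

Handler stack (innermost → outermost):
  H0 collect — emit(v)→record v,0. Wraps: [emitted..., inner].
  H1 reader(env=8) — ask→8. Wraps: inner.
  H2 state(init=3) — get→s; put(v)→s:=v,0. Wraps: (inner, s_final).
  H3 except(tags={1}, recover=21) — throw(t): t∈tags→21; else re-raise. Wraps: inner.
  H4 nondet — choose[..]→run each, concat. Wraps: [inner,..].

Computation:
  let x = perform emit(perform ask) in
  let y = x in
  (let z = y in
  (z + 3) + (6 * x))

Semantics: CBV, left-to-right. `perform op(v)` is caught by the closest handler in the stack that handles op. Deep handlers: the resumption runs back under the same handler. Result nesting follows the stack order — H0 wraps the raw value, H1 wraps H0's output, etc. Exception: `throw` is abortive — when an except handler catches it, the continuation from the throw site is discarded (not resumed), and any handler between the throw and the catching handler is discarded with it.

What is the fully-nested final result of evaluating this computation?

Answer: [([8, 3], 3)]

Step-by-step:
ask @ H1 ⇒ 8
emit(8) @ H0 ⇒ out+=8
H0 returns [8, 3]
H1 returns [8, 3]
H2 returns ([8, 3], 3)
H3 returns ([8, 3], 3)
H4 returns [([8, 3], 3)]
= [([8, 3], 3)]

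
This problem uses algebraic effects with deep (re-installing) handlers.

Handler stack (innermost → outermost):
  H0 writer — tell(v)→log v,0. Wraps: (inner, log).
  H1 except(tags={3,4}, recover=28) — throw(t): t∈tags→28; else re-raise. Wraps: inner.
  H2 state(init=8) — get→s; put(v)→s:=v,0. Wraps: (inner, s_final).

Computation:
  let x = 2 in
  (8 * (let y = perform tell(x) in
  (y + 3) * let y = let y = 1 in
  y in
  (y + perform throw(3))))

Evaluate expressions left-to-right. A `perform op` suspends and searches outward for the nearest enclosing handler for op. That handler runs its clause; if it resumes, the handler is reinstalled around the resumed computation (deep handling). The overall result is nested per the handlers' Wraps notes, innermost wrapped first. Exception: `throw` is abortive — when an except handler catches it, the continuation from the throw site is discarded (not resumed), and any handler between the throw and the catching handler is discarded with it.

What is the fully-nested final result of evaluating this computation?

Answer: (28, 8)

Step-by-step:
tell(2) @ H0 ⇒ log+=2
throw(3) @ H1 caught ⇒ 28
H2 returns (28, 8)
= (28, 8)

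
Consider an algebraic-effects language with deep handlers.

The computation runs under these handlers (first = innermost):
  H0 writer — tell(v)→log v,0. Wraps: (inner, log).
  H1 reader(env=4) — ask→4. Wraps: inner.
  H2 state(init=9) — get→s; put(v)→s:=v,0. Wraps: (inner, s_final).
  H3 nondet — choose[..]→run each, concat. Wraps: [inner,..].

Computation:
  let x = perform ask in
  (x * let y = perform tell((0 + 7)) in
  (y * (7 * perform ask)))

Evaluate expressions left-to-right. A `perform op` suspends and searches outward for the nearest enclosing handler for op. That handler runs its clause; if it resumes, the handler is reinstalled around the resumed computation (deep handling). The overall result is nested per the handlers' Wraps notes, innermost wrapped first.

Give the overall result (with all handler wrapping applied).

Answer: [((0, (7)), 9)]

Evaluation trace:
ask @ H1 ⇒ 4
tell(7) @ H0 ⇒ log+=7
ask @ H1 ⇒ 4
H0 returns (0, (7))
H1 returns (0, (7))
H2 returns ((0, (7)), 9)
H3 returns [((0, (7)), 9)]
= [((0, (7)), 9)]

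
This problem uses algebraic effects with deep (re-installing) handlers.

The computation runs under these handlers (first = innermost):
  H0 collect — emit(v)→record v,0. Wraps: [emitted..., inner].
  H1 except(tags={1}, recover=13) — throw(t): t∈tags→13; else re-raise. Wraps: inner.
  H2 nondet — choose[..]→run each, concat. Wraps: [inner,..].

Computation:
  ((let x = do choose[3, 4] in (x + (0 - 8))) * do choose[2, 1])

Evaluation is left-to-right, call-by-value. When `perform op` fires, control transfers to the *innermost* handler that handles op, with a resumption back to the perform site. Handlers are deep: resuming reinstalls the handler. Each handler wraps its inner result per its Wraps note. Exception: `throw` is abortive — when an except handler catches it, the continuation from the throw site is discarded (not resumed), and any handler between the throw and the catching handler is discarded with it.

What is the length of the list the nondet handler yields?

Working:
choose[3, 4] @ H2
  branch[0] choose=3:
    choose[2, 1] @ H2
      branch[0] choose=2:
        H0 returns [-10]
        H1 returns [-10]
        H2 returns [[-10]]
      branch[1] choose=1:
        H0 returns [-5]
        H1 returns [-5]
        H2 returns [[-5]]
  branch[1] choose=4:
    choose[2, 1] @ H2
      branch[0] choose=2:
        H0 returns [-8]
        H1 returns [-8]
        H2 returns [[-8]]
      branch[1] choose=1:
        H0 returns [-4]
        H1 returns [-4]
        H2 returns [[-4]]
= [[-10], [-5], [-8], [-4]]

Answer: 4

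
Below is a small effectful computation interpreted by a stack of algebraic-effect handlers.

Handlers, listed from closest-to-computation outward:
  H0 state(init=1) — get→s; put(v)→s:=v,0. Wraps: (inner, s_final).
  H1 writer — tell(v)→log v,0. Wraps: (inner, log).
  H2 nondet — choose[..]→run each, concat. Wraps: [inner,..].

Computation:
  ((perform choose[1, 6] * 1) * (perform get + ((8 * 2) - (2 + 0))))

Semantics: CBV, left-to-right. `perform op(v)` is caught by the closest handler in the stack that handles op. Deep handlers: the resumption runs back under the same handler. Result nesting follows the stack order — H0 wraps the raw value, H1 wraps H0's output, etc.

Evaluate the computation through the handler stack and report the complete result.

Answer: [((15, 1), ()), ((90, 1), ())]

Step-by-step:
choose[1, 6] @ H2
  branch[0] choose=1:
    get @ H0 ⇒ 1
    H0 returns (15, 1)
    H1 returns ((15, 1), ())
    H2 returns [((15, 1), ())]
  branch[1] choose=6:
    get @ H0 ⇒ 1
    H0 returns (90, 1)
    H1 returns ((90, 1), ())
    H2 returns [((90, 1), ())]
= [((15, 1), ()), ((90, 1), ())]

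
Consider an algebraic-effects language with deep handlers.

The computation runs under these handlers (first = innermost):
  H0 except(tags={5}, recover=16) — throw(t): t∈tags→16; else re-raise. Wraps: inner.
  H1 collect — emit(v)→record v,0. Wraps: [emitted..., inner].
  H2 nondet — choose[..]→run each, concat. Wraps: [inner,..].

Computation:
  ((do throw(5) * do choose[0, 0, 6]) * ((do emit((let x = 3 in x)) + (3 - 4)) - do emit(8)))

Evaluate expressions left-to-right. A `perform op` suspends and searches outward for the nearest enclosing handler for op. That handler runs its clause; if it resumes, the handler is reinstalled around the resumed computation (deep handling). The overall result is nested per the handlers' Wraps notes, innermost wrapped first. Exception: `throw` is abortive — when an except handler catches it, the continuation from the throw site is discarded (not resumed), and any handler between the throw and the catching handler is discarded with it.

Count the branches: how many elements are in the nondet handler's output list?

Answer: 1

Evaluation trace:
throw(5) @ H0 caught ⇒ 16
H1 returns [16]
H2 returns [[16]]
= [[16]]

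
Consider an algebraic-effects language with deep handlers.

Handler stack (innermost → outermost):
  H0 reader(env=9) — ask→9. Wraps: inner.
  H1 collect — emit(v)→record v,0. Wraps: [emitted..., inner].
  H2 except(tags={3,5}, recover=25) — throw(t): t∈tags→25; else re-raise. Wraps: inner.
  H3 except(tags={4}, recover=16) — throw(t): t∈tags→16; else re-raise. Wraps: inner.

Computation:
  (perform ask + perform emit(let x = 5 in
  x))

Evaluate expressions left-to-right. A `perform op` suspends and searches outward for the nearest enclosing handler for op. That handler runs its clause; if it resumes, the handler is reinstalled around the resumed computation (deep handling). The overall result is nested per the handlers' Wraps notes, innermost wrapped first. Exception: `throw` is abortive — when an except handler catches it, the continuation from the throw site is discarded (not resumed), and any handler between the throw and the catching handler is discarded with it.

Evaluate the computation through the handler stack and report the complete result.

Answer: [5, 9]

Working:
ask @ H0 ⇒ 9
emit(5) @ H1 ⇒ out+=5
H0 returns 9
H1 returns [5, 9]
H2 returns [5, 9]
H3 returns [5, 9]
= [5, 9]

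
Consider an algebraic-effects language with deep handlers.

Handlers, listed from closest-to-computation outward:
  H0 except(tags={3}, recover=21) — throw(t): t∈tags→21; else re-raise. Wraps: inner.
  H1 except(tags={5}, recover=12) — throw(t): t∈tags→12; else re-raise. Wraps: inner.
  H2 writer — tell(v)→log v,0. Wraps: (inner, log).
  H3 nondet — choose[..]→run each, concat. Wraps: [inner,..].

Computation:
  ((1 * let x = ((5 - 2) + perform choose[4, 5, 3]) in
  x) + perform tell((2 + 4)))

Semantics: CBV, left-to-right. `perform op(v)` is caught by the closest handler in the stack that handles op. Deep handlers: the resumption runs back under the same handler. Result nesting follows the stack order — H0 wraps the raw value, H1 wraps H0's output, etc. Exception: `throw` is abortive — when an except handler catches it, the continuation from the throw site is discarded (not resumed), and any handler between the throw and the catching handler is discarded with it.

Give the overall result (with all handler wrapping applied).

Answer: [(7, (6)), (8, (6)), (6, (6))]

Working:
choose[4, 5, 3] @ H3
  branch[0] choose=4:
    tell(6) @ H2 ⇒ log+=6
    H0 returns 7
    H1 returns 7
    H2 returns (7, (6))
    H3 returns [(7, (6))]
  branch[1] choose=5:
    tell(6) @ H2 ⇒ log+=6
    H0 returns 8
    H1 returns 8
    H2 returns (8, (6))
    H3 returns [(8, (6))]
  branch[2] choose=3:
    tell(6) @ H2 ⇒ log+=6
    H0 returns 6
    H1 returns 6
    H2 returns (6, (6))
    H3 returns [(6, (6))]
= [(7, (6)), (8, (6)), (6, (6))]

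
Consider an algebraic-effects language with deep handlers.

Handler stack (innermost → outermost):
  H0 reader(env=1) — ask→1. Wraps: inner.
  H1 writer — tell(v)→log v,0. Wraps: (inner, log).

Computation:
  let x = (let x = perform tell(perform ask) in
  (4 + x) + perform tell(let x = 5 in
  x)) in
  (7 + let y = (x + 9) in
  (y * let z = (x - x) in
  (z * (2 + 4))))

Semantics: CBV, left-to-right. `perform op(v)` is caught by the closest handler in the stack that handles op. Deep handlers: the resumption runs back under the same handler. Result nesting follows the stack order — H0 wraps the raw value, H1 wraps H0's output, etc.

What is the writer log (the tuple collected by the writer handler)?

Answer: (1, 5)

Step-by-step:
ask @ H0 ⇒ 1
tell(1) @ H1 ⇒ log+=1
tell(5) @ H1 ⇒ log+=5
H0 returns 7
H1 returns (7, (1, 5))
= (7, (1, 5))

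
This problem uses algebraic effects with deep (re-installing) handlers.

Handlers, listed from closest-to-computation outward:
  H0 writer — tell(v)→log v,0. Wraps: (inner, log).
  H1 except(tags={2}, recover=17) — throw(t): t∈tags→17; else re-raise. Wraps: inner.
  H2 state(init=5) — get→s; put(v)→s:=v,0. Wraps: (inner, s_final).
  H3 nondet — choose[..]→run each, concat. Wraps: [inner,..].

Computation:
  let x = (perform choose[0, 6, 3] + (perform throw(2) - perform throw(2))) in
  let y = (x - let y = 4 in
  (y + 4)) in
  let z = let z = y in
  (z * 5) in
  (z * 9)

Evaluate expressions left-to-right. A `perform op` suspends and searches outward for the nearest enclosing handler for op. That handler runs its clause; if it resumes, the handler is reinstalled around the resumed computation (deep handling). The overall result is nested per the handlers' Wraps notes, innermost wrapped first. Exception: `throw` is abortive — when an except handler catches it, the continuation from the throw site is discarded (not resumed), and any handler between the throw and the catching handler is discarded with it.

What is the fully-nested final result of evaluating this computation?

Answer: [(17, 5), (17, 5), (17, 5)]

Step-by-step:
choose[0, 6, 3] @ H3
  branch[0] choose=0:
    throw(2) @ H1 caught ⇒ 17
    H2 returns (17, 5)
    H3 returns [(17, 5)]
  branch[1] choose=6:
    throw(2) @ H1 caught ⇒ 17
    H2 returns (17, 5)
    H3 returns [(17, 5)]
  branch[2] choose=3:
    throw(2) @ H1 caught ⇒ 17
    H2 returns (17, 5)
    H3 returns [(17, 5)]
= [(17, 5), (17, 5), (17, 5)]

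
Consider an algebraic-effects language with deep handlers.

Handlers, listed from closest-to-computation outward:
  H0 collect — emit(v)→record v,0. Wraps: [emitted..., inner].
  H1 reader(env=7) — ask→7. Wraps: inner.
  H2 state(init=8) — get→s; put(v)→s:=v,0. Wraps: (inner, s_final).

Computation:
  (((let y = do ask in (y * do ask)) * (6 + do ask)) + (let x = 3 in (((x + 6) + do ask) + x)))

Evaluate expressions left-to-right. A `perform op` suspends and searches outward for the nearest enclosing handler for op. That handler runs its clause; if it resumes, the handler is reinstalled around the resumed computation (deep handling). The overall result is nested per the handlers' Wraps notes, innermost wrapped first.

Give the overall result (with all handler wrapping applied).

Answer: ([656], 8)

Step-by-step:
ask @ H1 ⇒ 7
ask @ H1 ⇒ 7
ask @ H1 ⇒ 7
ask @ H1 ⇒ 7
H0 returns [656]
H1 returns [656]
H2 returns ([656], 8)
= ([656], 8)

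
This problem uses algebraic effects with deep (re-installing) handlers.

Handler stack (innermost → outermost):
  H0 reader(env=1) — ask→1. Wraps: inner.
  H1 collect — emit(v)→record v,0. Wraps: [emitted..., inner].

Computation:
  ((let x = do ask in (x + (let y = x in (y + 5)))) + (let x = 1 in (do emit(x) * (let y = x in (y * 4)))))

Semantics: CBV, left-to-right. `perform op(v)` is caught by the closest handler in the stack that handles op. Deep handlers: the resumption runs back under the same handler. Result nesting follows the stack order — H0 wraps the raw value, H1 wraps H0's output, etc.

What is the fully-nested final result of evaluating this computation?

Answer: [1, 7]

Evaluation trace:
ask @ H0 ⇒ 1
emit(1) @ H1 ⇒ out+=1
H0 returns 7
H1 returns [1, 7]
= [1, 7]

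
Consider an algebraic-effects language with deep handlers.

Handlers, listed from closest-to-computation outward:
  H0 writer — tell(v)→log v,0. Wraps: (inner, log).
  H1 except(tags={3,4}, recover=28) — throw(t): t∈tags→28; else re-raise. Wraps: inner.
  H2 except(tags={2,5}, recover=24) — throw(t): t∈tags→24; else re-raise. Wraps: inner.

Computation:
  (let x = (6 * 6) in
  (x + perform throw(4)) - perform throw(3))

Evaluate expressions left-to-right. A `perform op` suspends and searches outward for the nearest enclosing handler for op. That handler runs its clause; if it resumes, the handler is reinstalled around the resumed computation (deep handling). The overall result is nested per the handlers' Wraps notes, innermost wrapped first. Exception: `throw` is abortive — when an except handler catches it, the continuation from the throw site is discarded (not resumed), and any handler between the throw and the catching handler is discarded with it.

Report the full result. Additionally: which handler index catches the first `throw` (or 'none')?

Evaluation trace:
throw(4) @ H1 caught ⇒ 28
H2 returns 28
= 28

Answer: 28 ; first throw caught by: H1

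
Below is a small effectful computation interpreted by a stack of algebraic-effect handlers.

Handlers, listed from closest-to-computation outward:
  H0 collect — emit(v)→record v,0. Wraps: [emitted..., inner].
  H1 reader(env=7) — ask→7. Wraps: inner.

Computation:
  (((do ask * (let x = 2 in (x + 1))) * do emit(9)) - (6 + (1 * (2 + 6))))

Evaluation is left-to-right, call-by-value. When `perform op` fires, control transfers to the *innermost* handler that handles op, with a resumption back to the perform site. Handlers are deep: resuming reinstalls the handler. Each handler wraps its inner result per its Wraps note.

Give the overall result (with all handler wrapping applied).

Answer: [9, -14]

Evaluation trace:
ask @ H1 ⇒ 7
emit(9) @ H0 ⇒ out+=9
H0 returns [9, -14]
H1 returns [9, -14]
= [9, -14]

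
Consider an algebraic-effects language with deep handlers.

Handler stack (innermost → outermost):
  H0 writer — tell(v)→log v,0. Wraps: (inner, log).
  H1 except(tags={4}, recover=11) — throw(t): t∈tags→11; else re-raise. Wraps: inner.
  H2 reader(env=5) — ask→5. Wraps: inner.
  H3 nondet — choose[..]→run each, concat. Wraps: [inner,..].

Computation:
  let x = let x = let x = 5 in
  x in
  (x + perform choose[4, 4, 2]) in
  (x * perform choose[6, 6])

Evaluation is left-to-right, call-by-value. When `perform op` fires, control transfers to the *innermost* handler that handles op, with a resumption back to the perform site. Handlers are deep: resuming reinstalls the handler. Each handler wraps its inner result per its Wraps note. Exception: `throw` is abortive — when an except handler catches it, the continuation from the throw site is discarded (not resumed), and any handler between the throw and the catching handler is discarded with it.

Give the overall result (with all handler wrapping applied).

Working:
choose[4, 4, 2] @ H3
  branch[0] choose=4:
    choose[6, 6] @ H3
      branch[0] choose=6:
        H0 returns (54, ())
        H1 returns (54, ())
        H2 returns (54, ())
        H3 returns [(54, ())]
      branch[1] choose=6:
        H0 returns (54, ())
        H1 returns (54, ())
        H2 returns (54, ())
        H3 returns [(54, ())]
  branch[1] choose=4:
    choose[6, 6] @ H3
      branch[0] choose=6:
        H0 returns (54, ())
        H1 returns (54, ())
        H2 returns (54, ())
        H3 returns [(54, ())]
      branch[1] choose=6:
        H0 returns (54, ())
        H1 returns (54, ())
        H2 returns (54, ())
        H3 returns [(54, ())]
  branch[2] choose=2:
    choose[6, 6] @ H3
      branch[0] choose=6:
        H0 returns (42, ())
        H1 returns (42, ())
        H2 returns (42, ())
        H3 returns [(42, ())]
      branch[1] choose=6:
        H0 returns (42, ())
        H1 returns (42, ())
        H2 returns (42, ())
        H3 returns [(42, ())]
= [(54, ()), (54, ()), (54, ()), (54, ()), (42, ()), (42, ())]

Answer: [(54, ()), (54, ()), (54, ()), (54, ()), (42, ()), (42, ())]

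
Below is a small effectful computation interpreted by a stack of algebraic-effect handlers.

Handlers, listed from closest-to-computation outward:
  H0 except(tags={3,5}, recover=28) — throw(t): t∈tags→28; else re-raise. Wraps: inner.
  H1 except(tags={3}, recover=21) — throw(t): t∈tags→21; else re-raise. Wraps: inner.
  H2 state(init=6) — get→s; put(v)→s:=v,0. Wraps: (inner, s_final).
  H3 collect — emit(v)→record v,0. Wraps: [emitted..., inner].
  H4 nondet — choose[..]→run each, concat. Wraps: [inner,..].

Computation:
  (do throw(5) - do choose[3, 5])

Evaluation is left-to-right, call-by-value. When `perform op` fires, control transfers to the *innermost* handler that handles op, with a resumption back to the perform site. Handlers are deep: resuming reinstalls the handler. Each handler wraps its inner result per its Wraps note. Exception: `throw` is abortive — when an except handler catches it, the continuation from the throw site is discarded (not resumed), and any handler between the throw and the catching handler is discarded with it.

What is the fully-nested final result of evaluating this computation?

Answer: [[(28, 6)]]

Evaluation trace:
throw(5) @ H0 caught ⇒ 28
H1 returns 28
H2 returns (28, 6)
H3 returns [(28, 6)]
H4 returns [[(28, 6)]]
= [[(28, 6)]]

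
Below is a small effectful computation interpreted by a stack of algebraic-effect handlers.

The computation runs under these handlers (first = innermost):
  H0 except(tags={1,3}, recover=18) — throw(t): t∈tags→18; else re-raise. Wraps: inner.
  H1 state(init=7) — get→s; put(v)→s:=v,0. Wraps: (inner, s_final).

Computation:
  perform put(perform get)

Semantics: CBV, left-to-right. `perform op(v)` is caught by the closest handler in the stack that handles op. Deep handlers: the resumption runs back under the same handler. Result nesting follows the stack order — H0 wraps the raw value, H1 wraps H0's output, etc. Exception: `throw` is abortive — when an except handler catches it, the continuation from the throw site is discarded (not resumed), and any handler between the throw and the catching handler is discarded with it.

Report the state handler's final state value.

Answer: 7

Step-by-step:
get @ H1 ⇒ 7
put(7) @ H1 ⇒ s:=7
H0 returns 0
H1 returns (0, 7)
= (0, 7)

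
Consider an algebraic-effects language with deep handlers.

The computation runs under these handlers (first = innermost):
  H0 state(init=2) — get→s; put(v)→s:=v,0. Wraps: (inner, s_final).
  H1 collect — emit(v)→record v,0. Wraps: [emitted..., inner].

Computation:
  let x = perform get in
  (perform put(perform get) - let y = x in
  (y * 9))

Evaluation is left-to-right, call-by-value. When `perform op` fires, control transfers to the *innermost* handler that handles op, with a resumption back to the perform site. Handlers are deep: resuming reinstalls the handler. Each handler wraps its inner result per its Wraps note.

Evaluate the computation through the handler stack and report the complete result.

Answer: [(-18, 2)]

Step-by-step:
get @ H0 ⇒ 2
get @ H0 ⇒ 2
put(2) @ H0 ⇒ s:=2
H0 returns (-18, 2)
H1 returns [(-18, 2)]
= [(-18, 2)]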